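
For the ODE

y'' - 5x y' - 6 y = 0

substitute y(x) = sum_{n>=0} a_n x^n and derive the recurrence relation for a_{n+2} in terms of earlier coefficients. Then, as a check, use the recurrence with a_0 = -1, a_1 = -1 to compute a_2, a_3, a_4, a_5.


Substitute y = sum_n a_n x^n.
y''(x) has coefficient (n+2)(n+1) a_{n+2} at x^n;
-5 x y'(x) has coefficient -5 n a_n at x^n (shift);
-6 y(x) has coefficient -6 a_n at x^n.
Matching x^n: (n+2)(n+1) a_{n+2} + (-5n - 6) a_n = 0.
Thus a_{n+2} = (5n + 6) / ((n+1)(n+2)) * a_n.

Check with a_0 = -1, a_1 = -1 (apply the recurrence for n = 0, 1, 2, 3): a_0 = -1, a_1 = -1, a_2 = -3, a_3 = -11/6, a_4 = -4, a_5 = -77/40.

a_(n+2) = (5n + 6) / ((n+1)(n+2)) * a_n; check: a_0 = -1, a_1 = -1, a_2 = -3, a_3 = -11/6, a_4 = -4, a_5 = -77/40


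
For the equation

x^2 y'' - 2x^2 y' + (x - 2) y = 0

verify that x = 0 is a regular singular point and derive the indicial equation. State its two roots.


Divide by x^2 to reach normal form y'' + P_1(x) y' + P_2(x) y = 0 with P_1(x) = -2 and P_2(x) = 1/x - 2/x^2.
x = 0 is a singular point because the y-coefficient 1/x - 2/x^2 has a pole at x = 0.
It is a regular singular point because x P_1(x) = p(x) = -2x and x^2 P_2(x) = q(x) = x - 2 are polynomials, hence analytic at x = 0.
p(0) = 0,  q(0) = -2.
Indicial equation: r(r-1) + p(0) r + q(0) = 0, i.e. r^2 + (p(0) - 1) r + q(0) = 0, i.e. r^2 - 1 r - 2 = 0.
Discriminant: (-1)^2 - 4(-2) = 9, so r = (1 ± 3)/2.
Solving: r_1 = 2, r_2 = -1.

indicial: r^2 - 1 r - 2 = 0; roots r_1 = 2, r_2 = -1


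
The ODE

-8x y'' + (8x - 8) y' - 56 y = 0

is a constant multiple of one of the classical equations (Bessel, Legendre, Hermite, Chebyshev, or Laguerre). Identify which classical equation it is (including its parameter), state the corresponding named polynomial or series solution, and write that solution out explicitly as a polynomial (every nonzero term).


All three coefficients share the factor -8; dividing through by -8 gives  x y'' + (1 - x) y' + 7 y = 0.
This matches the Laguerre equation x y'' + (1 - x) y' + n y = 0 with n = 7; the polynomial solution is L_7(x).
With y = sum_k a_k x^k, matching x^k gives (k+1)k a_{k+1} + (k+1) a_{k+1} - k a_k + n a_k = 0, i.e. (k+1)^2 a_{k+1} = (k - n) a_k = (k - 7) a_k. The right side vanishes at k = 7, so the series terminates at degree 7.
Standard normalization L_n(0) = 1 gives a_0 = 1. Work upward with a_{k+1} = (k - 7) a_k / (k+1)^2:
  a_1 = (0 - 7)(1) / 1^2 = -7/1 = -7
  a_2 = (1 - 7)(-7) / 2^2 = 42/4 = 21/2
  a_3 = (2 - 7)(21/2) / 3^2 = (-105/2)/9 = -35/6
  a_4 = (3 - 7)(-35/6) / 4^2 = (70/3)/16 = 35/24
  a_5 = (4 - 7)(35/24) / 5^2 = (-35/8)/25 = -7/40
  a_6 = (5 - 7)(-7/40) / 6^2 = (7/20)/36 = 7/720
  a_7 = (6 - 7)(7/720) / 7^2 = (-7/720)/49 = -1/5040
Hence L_7(x) = -x^7/5040 + 7 x^6/720 - 7 x^5/40 + 35 x^4/24 - 35 x^3/6 + 21 x^2/2 - 7 x + 1.

L_7(x); series = -x^7/5040 + 7 x^6/720 - 7 x^5/40 + 35 x^4/24 - 35 x^3/6 + 21 x^2/2 - 7 x + 1


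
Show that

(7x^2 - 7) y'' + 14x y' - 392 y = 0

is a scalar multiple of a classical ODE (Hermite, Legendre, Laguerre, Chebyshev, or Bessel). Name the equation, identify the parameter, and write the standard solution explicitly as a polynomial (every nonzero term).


All three coefficients share the factor -7; dividing through by -7 gives  (1 - x^2) y'' - 2x y' + 56 y = 0.
This matches the Legendre equation (1 - x^2) y'' - 2x y' + n(n+1) y = 0 (note the -2x y' term) with n(n+1) = 56, so n = 7; the polynomial solution is P_7(x).
With y = sum_k a_k x^k, matching x^k gives (k+2)(k+1) a_{k+2} = [k(k+1) - n(n+1)] a_k = (k - 7)(k + 8) a_k. The right side vanishes at k = 7, so the series with the parity of 7 terminates at degree 7.
Standard normalization (P_n(1) = 1): leading coefficient (2n)!/(2^n (n!)^2) = 87178291200/(128*25401600) = 429/16, so a_7 = 429/16. Work downward with a_k = (k+1)(k+2) a_{k+2} / ((k - 7)(k + 8)):
  a_5 = (6)(7)(429/16) / ((5 - 7)(5 + 8)) = (9009/8)/(-26) = -693/16
  a_3 = (4)(5)(-693/16) / ((3 - 7)(3 + 8)) = (-3465/4)/(-44) = 315/16
  a_1 = (2)(3)(315/16) / ((1 - 7)(1 + 8)) = (945/8)/(-54) = -35/16
Hence P_7(x) = 429 x^7/16 - 693 x^5/16 + 315 x^3/16 - 35 x/16.

P_7(x); series = 429 x^7/16 - 693 x^5/16 + 315 x^3/16 - 35 x/16


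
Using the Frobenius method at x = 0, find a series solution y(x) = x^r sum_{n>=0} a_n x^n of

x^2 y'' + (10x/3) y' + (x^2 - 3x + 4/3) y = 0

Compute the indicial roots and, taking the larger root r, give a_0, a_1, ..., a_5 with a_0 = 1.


Write in Frobenius form y'' + (p(x)/x) y' + (q(x)/x^2) y = 0:
  p(x) = 10/3,  q(x) = x^2 - 3x + 4/3.
Indicial equation: r(r-1) + (10/3) r + (4/3) = 0 -> roots r_1 = -1, r_2 = -4/3.
Take r = r_1 = -1. Let y(x) = x^r sum_{n>=0} a_n x^n with a_0 = 1.
Substitute y = x^r sum a_n x^n and match x^{r+n}. The recurrence is
  D(n) a_n - 3 a_{n-1} + 1 a_{n-2} = 0,  where D(n) = (r+n)(r+n-1) + (10/3)(r+n) + (4/3).
  a_n = [3 a_{n-1} - 1 a_{n-2}] / D(n).
Since the indicial polynomial factors as (r - r_1)(r - r_2), D(n) = (r_1 + n - r_1)(r_1 + n - r_2) = n(n + 1/3).
Evaluating step by step (a_0 = 1):
  n = 1: D(1) = 1(1 + 1/3) = 4/3; numerator = 3(1) = 3; a_1 = (3)/(4/3) = 9/4
  n = 2: D(2) = 2(2 + 1/3) = 14/3; numerator = 3(9/4) - 1(1) = 23/4; a_2 = (23/4)/(14/3) = 69/56
  n = 3: D(3) = 3(3 + 1/3) = 10; numerator = 3(69/56) - 1(9/4) = 81/56; a_3 = (81/56)/(10) = 81/560
  n = 4: D(4) = 4(4 + 1/3) = 52/3; numerator = 3(81/560) - 1(69/56) = -447/560; a_4 = (-447/560)/(52/3) = -1341/29120
  n = 5: D(5) = 5(5 + 1/3) = 80/3; numerator = 3(-1341/29120) - 1(81/560) = -1647/5824; a_5 = (-1647/5824)/(80/3) = -4941/465920

r = -1; a_0 = 1; a_1 = 9/4; a_2 = 69/56; a_3 = 81/560; a_4 = -1341/29120; a_5 = -4941/465920


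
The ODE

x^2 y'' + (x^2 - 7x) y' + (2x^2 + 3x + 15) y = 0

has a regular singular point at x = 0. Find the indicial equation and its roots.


Divide by x^2 to reach normal form y'' + P_1(x) y' + P_2(x) y = 0 with P_1(x) = 1 - 7/x and P_2(x) = 2 + 3/x + 15/x^2.
x = 0 is a singular point because the y'-coefficient 1 - 7/x has a pole at x = 0 and the y-coefficient 2 + 3/x + 15/x^2 has a pole at x = 0.
It is a regular singular point because x P_1(x) = p(x) = x - 7 and x^2 P_2(x) = q(x) = 2x^2 + 3x + 15 are polynomials, hence analytic at x = 0.
p(0) = -7,  q(0) = 15.
Indicial equation: r(r-1) + p(0) r + q(0) = 0, i.e. r^2 + (p(0) - 1) r + q(0) = 0, i.e. r^2 - 8 r + 15 = 0.
Discriminant: (-8)^2 - 4(15) = 4, so r = (8 ± 2)/2.
Solving: r_1 = 5, r_2 = 3.

indicial: r^2 - 8 r + 15 = 0; roots r_1 = 5, r_2 = 3


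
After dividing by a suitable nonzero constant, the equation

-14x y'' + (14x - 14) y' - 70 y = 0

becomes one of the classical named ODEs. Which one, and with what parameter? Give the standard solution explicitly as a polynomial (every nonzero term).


All three coefficients share the factor -14; dividing through by -14 gives  x y'' + (1 - x) y' + 5 y = 0.
This matches the Laguerre equation x y'' + (1 - x) y' + n y = 0 with n = 5; the polynomial solution is L_5(x).
With y = sum_k a_k x^k, matching x^k gives (k+1)k a_{k+1} + (k+1) a_{k+1} - k a_k + n a_k = 0, i.e. (k+1)^2 a_{k+1} = (k - n) a_k = (k - 5) a_k. The right side vanishes at k = 5, so the series terminates at degree 5.
Standard normalization L_n(0) = 1 gives a_0 = 1. Work upward with a_{k+1} = (k - 5) a_k / (k+1)^2:
  a_1 = (0 - 5)(1) / 1^2 = -5/1 = -5
  a_2 = (1 - 5)(-5) / 2^2 = 20/4 = 5
  a_3 = (2 - 5)(5) / 3^2 = -15/9 = -5/3
  a_4 = (3 - 5)(-5/3) / 4^2 = (10/3)/16 = 5/24
  a_5 = (4 - 5)(5/24) / 5^2 = (-5/24)/25 = -1/120
Hence L_5(x) = -x^5/120 + 5 x^4/24 - 5 x^3/3 + 5 x^2 - 5 x + 1.

L_5(x); series = -x^5/120 + 5 x^4/24 - 5 x^3/3 + 5 x^2 - 5 x + 1


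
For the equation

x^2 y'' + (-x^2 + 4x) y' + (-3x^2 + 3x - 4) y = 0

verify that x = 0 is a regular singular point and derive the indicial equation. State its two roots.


Divide by x^2 to reach normal form y'' + P_1(x) y' + P_2(x) y = 0 with P_1(x) = -1 + 4/x and P_2(x) = -3 + 3/x - 4/x^2.
x = 0 is a singular point because the y'-coefficient -1 + 4/x has a pole at x = 0 and the y-coefficient -3 + 3/x - 4/x^2 has a pole at x = 0.
It is a regular singular point because x P_1(x) = p(x) = 4 - x and x^2 P_2(x) = q(x) = -3x^2 + 3x - 4 are polynomials, hence analytic at x = 0.
p(0) = 4,  q(0) = -4.
Indicial equation: r(r-1) + p(0) r + q(0) = 0, i.e. r^2 + (p(0) - 1) r + q(0) = 0, i.e. r^2 + 3 r - 4 = 0.
Discriminant: (3)^2 - 4(-4) = 25, so r = (-3 ± 5)/2.
Solving: r_1 = 1, r_2 = -4.

indicial: r^2 + 3 r - 4 = 0; roots r_1 = 1, r_2 = -4


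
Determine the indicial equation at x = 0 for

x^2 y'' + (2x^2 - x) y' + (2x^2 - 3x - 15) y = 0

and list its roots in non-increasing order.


Divide by x^2 to reach normal form y'' + P_1(x) y' + P_2(x) y = 0 with P_1(x) = 2 - 1/x and P_2(x) = 2 - 3/x - 15/x^2.
x = 0 is a singular point because the y'-coefficient 2 - 1/x has a pole at x = 0 and the y-coefficient 2 - 3/x - 15/x^2 has a pole at x = 0.
It is a regular singular point because x P_1(x) = p(x) = 2x - 1 and x^2 P_2(x) = q(x) = 2x^2 - 3x - 15 are polynomials, hence analytic at x = 0.
p(0) = -1,  q(0) = -15.
Indicial equation: r(r-1) + p(0) r + q(0) = 0, i.e. r^2 + (p(0) - 1) r + q(0) = 0, i.e. r^2 - 2 r - 15 = 0.
Discriminant: (-2)^2 - 4(-15) = 64, so r = (2 ± 8)/2.
Solving: r_1 = 5, r_2 = -3.

indicial: r^2 - 2 r - 15 = 0; roots r_1 = 5, r_2 = -3


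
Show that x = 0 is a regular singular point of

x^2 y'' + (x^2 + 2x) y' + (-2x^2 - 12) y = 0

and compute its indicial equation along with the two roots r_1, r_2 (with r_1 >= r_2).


Divide by x^2 to reach normal form y'' + P_1(x) y' + P_2(x) y = 0 with P_1(x) = 1 + 2/x and P_2(x) = -2 - 12/x^2.
x = 0 is a singular point because the y'-coefficient 1 + 2/x has a pole at x = 0 and the y-coefficient -2 - 12/x^2 has a pole at x = 0.
It is a regular singular point because x P_1(x) = p(x) = x + 2 and x^2 P_2(x) = q(x) = -2x^2 - 12 are polynomials, hence analytic at x = 0.
p(0) = 2,  q(0) = -12.
Indicial equation: r(r-1) + p(0) r + q(0) = 0, i.e. r^2 + (p(0) - 1) r + q(0) = 0, i.e. r^2 + 1 r - 12 = 0.
Discriminant: (1)^2 - 4(-12) = 49, so r = (-1 ± 7)/2.
Solving: r_1 = 3, r_2 = -4.

indicial: r^2 + 1 r - 12 = 0; roots r_1 = 3, r_2 = -4


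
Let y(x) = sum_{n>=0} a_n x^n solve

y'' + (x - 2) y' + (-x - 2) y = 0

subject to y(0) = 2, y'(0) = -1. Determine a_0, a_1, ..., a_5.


Ansatz: y(x) = sum_{n>=0} a_n x^n, so y'(x) = sum_{n>=1} n a_n x^(n-1) and y''(x) = sum_{n>=2} n(n-1) a_n x^(n-2).
Substitute into P(x) y'' + Q(x) y' + R(x) y = 0 with P(x) = 1, Q(x) = x - 2, R(x) = -x - 2, and match powers of x.
Initial conditions: a_0 = 2, a_1 = -1.
Setting the coefficient of each power of x to zero and solving order by order (substituting the coefficients already found):
  x^0: 2 a_2 - 2 a_1 - 2 a_0 = 0  ->  2 a_2 = 2 a_1 + 2 a_0 = 2  ->  a_2 = 1
  x^1: 6 a_3 - 4 a_2 - a_1 - a_0 = 0  ->  6 a_3 = 4 a_2 + a_1 + a_0 = 5  ->  a_3 = 5/6
  x^2: 12 a_4 - 6 a_3 - a_1 = 0  ->  12 a_4 = 6 a_3 + a_1 = 4  ->  a_4 = 1/3
  x^3: 20 a_5 - 8 a_4 + a_3 - a_2 = 0  ->  20 a_5 = 8 a_4 - a_3 + a_2 = 17/6  ->  a_5 = 17/120
Truncated series: y(x) = 2 - x + x^2 + (5/6) x^3 + (1/3) x^4 + (17/120) x^5 + O(x^6).

a_0 = 2; a_1 = -1; a_2 = 1; a_3 = 5/6; a_4 = 1/3; a_5 = 17/120


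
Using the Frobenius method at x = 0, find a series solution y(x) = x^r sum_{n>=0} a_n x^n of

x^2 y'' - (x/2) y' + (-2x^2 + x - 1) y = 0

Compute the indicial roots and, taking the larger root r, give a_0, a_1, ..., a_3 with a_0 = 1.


Write in Frobenius form y'' + (p(x)/x) y' + (q(x)/x^2) y = 0:
  p(x) = -1/2,  q(x) = -2x^2 + x - 1.
Indicial equation: r(r-1) + (-1/2) r + (-1) = 0 -> roots r_1 = 2, r_2 = -1/2.
Take r = r_1 = 2. Let y(x) = x^r sum_{n>=0} a_n x^n with a_0 = 1.
Substitute y = x^r sum a_n x^n and match x^{r+n}. The recurrence is
  D(n) a_n + 1 a_{n-1} - 2 a_{n-2} = 0,  where D(n) = (r+n)(r+n-1) + (-1/2)(r+n) + (-1).
  a_n = [-1 a_{n-1} + 2 a_{n-2}] / D(n).
Since the indicial polynomial factors as (r - r_1)(r - r_2), D(n) = (r_1 + n - r_1)(r_1 + n - r_2) = n(n + 5/2).
Evaluating step by step (a_0 = 1):
  n = 1: D(1) = 1(1 + 5/2) = 7/2; numerator = -1(1) = -1; a_1 = (-1)/(7/2) = -2/7
  n = 2: D(2) = 2(2 + 5/2) = 9; numerator = -1(-2/7) + 2(1) = 16/7; a_2 = (16/7)/(9) = 16/63
  n = 3: D(3) = 3(3 + 5/2) = 33/2; numerator = -1(16/63) + 2(-2/7) = -52/63; a_3 = (-52/63)/(33/2) = -104/2079

r = 2; a_0 = 1; a_1 = -2/7; a_2 = 16/63; a_3 = -104/2079


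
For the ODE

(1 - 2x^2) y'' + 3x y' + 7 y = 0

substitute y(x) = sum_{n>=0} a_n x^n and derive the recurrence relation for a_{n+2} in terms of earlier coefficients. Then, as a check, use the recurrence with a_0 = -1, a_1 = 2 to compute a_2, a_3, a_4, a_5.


Substitute y = sum_n a_n x^n.
(1 - 2 x^2) y'' contributes (n+2)(n+1) a_{n+2} - 2 n(n-1) a_n at x^n.
3 x y'(x) contributes 3 n a_n at x^n.
7 y(x) contributes 7 a_n at x^n.
Matching x^n: (n+2)(n+1) a_{n+2} + (-2 n(n-1) + 3 n + 7) a_n = 0.
Thus a_{n+2} = (2 n(n-1) - 3 n - 7) / ((n+1)(n+2)) * a_n.

Check with a_0 = -1, a_1 = 2 (apply the recurrence for n = 0, 1, 2, 3): a_0 = -1, a_1 = 2, a_2 = 7/2, a_3 = -10/3, a_4 = -21/8, a_5 = 2/3.

a_(n+2) = (2 n(n-1) - 3 n - 7) / ((n+1)(n+2)) * a_n; check: a_0 = -1, a_1 = 2, a_2 = 7/2, a_3 = -10/3, a_4 = -21/8, a_5 = 2/3


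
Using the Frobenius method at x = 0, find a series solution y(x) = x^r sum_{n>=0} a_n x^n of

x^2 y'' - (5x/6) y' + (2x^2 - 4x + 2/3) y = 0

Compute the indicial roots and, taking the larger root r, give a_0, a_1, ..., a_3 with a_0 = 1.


Write in Frobenius form y'' + (p(x)/x) y' + (q(x)/x^2) y = 0:
  p(x) = -5/6,  q(x) = 2x^2 - 4x + 2/3.
Indicial equation: r(r-1) + (-5/6) r + (2/3) = 0 -> roots r_1 = 4/3, r_2 = 1/2.
Take r = r_1 = 4/3. Let y(x) = x^r sum_{n>=0} a_n x^n with a_0 = 1.
Substitute y = x^r sum a_n x^n and match x^{r+n}. The recurrence is
  D(n) a_n - 4 a_{n-1} + 2 a_{n-2} = 0,  where D(n) = (r+n)(r+n-1) + (-5/6)(r+n) + (2/3).
  a_n = [4 a_{n-1} - 2 a_{n-2}] / D(n).
Since the indicial polynomial factors as (r - r_1)(r - r_2), D(n) = (r_1 + n - r_1)(r_1 + n - r_2) = n(n + 5/6).
Evaluating step by step (a_0 = 1):
  n = 1: D(1) = 1(1 + 5/6) = 11/6; numerator = 4(1) = 4; a_1 = (4)/(11/6) = 24/11
  n = 2: D(2) = 2(2 + 5/6) = 17/3; numerator = 4(24/11) - 2(1) = 74/11; a_2 = (74/11)/(17/3) = 222/187
  n = 3: D(3) = 3(3 + 5/6) = 23/2; numerator = 4(222/187) - 2(24/11) = 72/187; a_3 = (72/187)/(23/2) = 144/4301

r = 4/3; a_0 = 1; a_1 = 24/11; a_2 = 222/187; a_3 = 144/4301


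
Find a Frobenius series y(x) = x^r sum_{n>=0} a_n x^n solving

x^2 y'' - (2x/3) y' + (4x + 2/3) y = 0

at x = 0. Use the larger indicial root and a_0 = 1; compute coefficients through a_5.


Write in Frobenius form y'' + (p(x)/x) y' + (q(x)/x^2) y = 0:
  p(x) = -2/3,  q(x) = 4x + 2/3.
Indicial equation: r(r-1) + (-2/3) r + (2/3) = 0 -> roots r_1 = 1, r_2 = 2/3.
Take r = r_1 = 1. Let y(x) = x^r sum_{n>=0} a_n x^n with a_0 = 1.
Substitute y = x^r sum a_n x^n and match x^{r+n}. The recurrence is
  D(n) a_n + 4 a_{n-1} = 0,  where D(n) = (r+n)(r+n-1) + (-2/3)(r+n) + (2/3).
  a_n = -4 / D(n) * a_{n-1}.
Since the indicial polynomial factors as (r - r_1)(r - r_2), D(n) = (r_1 + n - r_1)(r_1 + n - r_2) = n(n + 1/3).
Evaluating step by step (a_0 = 1):
  n = 1: D(1) = 1(1 + 1/3) = 4/3; numerator = -4(1) = -4; a_1 = (-4)/(4/3) = -3
  n = 2: D(2) = 2(2 + 1/3) = 14/3; numerator = -4(-3) = 12; a_2 = (12)/(14/3) = 18/7
  n = 3: D(3) = 3(3 + 1/3) = 10; numerator = -4(18/7) = -72/7; a_3 = (-72/7)/(10) = -36/35
  n = 4: D(4) = 4(4 + 1/3) = 52/3; numerator = -4(-36/35) = 144/35; a_4 = (144/35)/(52/3) = 108/455
  n = 5: D(5) = 5(5 + 1/3) = 80/3; numerator = -4(108/455) = -432/455; a_5 = (-432/455)/(80/3) = -81/2275

r = 1; a_0 = 1; a_1 = -3; a_2 = 18/7; a_3 = -36/35; a_4 = 108/455; a_5 = -81/2275


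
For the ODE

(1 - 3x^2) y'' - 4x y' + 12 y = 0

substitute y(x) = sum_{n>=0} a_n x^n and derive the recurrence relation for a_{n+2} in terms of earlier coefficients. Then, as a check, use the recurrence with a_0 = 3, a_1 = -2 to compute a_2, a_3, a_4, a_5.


Substitute y = sum_n a_n x^n.
(1 - 3 x^2) y'' contributes (n+2)(n+1) a_{n+2} - 3 n(n-1) a_n at x^n.
-4 x y'(x) contributes -4 n a_n at x^n.
12 y(x) contributes 12 a_n at x^n.
Matching x^n: (n+2)(n+1) a_{n+2} + (-3 n(n-1) - 4 n + 12) a_n = 0.
Thus a_{n+2} = (3 n(n-1) + 4 n - 12) / ((n+1)(n+2)) * a_n.

Check with a_0 = 3, a_1 = -2 (apply the recurrence for n = 0, 1, 2, 3): a_0 = 3, a_1 = -2, a_2 = -18, a_3 = 8/3, a_4 = -3, a_5 = 12/5.

a_(n+2) = (3 n(n-1) + 4 n - 12) / ((n+1)(n+2)) * a_n; check: a_0 = 3, a_1 = -2, a_2 = -18, a_3 = 8/3, a_4 = -3, a_5 = 12/5


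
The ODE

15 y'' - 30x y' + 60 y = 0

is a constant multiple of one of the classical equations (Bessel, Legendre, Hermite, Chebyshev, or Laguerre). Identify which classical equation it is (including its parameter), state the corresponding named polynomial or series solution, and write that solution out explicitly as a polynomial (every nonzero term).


All three coefficients share the factor 15; dividing through by 15 gives  y'' - 2x y' + 4 y = 0.
This matches the Hermite equation y'' - 2x y' + 2n y = 0 with 2n = 4, so n = 2; the polynomial solution is H_2(x).
With y = sum_k a_k x^k, matching x^k gives (k+2)(k+1) a_{k+2} = 2(k - n) a_k = 2(k - 2) a_k. The right side vanishes at k = 2, so the series with the parity of 2 terminates at degree 2.
Standard normalization: leading coefficient of H_n is 2^n, so a_2 = 2^2 = 4. Work downward with a_k = (k+1)(k+2) a_{k+2} / (2(k - n)):
  a_0 = (1)(2)(4) / (2(0 - 2)) = 8/(-4) = -2
Hence H_2(x) = 4 x^2 - 2.

H_2(x); series = 4 x^2 - 2


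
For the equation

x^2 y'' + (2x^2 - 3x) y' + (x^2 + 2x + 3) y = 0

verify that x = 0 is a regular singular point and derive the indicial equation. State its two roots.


Divide by x^2 to reach normal form y'' + P_1(x) y' + P_2(x) y = 0 with P_1(x) = 2 - 3/x and P_2(x) = 1 + 2/x + 3/x^2.
x = 0 is a singular point because the y'-coefficient 2 - 3/x has a pole at x = 0 and the y-coefficient 1 + 2/x + 3/x^2 has a pole at x = 0.
It is a regular singular point because x P_1(x) = p(x) = 2x - 3 and x^2 P_2(x) = q(x) = x^2 + 2x + 3 are polynomials, hence analytic at x = 0.
p(0) = -3,  q(0) = 3.
Indicial equation: r(r-1) + p(0) r + q(0) = 0, i.e. r^2 + (p(0) - 1) r + q(0) = 0, i.e. r^2 - 4 r + 3 = 0.
Discriminant: (-4)^2 - 4(3) = 4, so r = (4 ± 2)/2.
Solving: r_1 = 3, r_2 = 1.

indicial: r^2 - 4 r + 3 = 0; roots r_1 = 3, r_2 = 1


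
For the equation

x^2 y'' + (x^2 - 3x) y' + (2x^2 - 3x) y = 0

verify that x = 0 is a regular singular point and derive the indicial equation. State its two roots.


Divide by x^2 to reach normal form y'' + P_1(x) y' + P_2(x) y = 0 with P_1(x) = 1 - 3/x and P_2(x) = 2 - 3/x.
x = 0 is a singular point because the y'-coefficient 1 - 3/x has a pole at x = 0 and the y-coefficient 2 - 3/x has a pole at x = 0.
It is a regular singular point because x P_1(x) = p(x) = x - 3 and x^2 P_2(x) = q(x) = 2x^2 - 3x are polynomials, hence analytic at x = 0.
p(0) = -3,  q(0) = 0.
Indicial equation: r(r-1) + p(0) r + q(0) = 0, i.e. r^2 + (p(0) - 1) r + q(0) = 0, i.e. r^2 - 4 r = 0.
Discriminant: (-4)^2 - 4(0) = 16, so r = (4 ± 4)/2.
Solving: r_1 = 4, r_2 = 0.

indicial: r^2 - 4 r = 0; roots r_1 = 4, r_2 = 0


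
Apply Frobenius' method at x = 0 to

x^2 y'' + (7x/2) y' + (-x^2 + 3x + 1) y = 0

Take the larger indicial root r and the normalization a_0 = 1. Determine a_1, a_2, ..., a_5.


Write in Frobenius form y'' + (p(x)/x) y' + (q(x)/x^2) y = 0:
  p(x) = 7/2,  q(x) = -x^2 + 3x + 1.
Indicial equation: r(r-1) + (7/2) r + (1) = 0 -> roots r_1 = -1/2, r_2 = -2.
Take r = r_1 = -1/2. Let y(x) = x^r sum_{n>=0} a_n x^n with a_0 = 1.
Substitute y = x^r sum a_n x^n and match x^{r+n}. The recurrence is
  D(n) a_n + 3 a_{n-1} - 1 a_{n-2} = 0,  where D(n) = (r+n)(r+n-1) + (7/2)(r+n) + (1).
  a_n = [-3 a_{n-1} + 1 a_{n-2}] / D(n).
Since the indicial polynomial factors as (r - r_1)(r - r_2), D(n) = (r_1 + n - r_1)(r_1 + n - r_2) = n(n + 3/2).
Evaluating step by step (a_0 = 1):
  n = 1: D(1) = 1(1 + 3/2) = 5/2; numerator = -3(1) = -3; a_1 = (-3)/(5/2) = -6/5
  n = 2: D(2) = 2(2 + 3/2) = 7; numerator = -3(-6/5) + 1(1) = 23/5; a_2 = (23/5)/(7) = 23/35
  n = 3: D(3) = 3(3 + 3/2) = 27/2; numerator = -3(23/35) + 1(-6/5) = -111/35; a_3 = (-111/35)/(27/2) = -74/315
  n = 4: D(4) = 4(4 + 3/2) = 22; numerator = -3(-74/315) + 1(23/35) = 143/105; a_4 = (143/105)/(22) = 13/210
  n = 5: D(5) = 5(5 + 3/2) = 65/2; numerator = -3(13/210) + 1(-74/315) = -53/126; a_5 = (-53/126)/(65/2) = -53/4095

r = -1/2; a_0 = 1; a_1 = -6/5; a_2 = 23/35; a_3 = -74/315; a_4 = 13/210; a_5 = -53/4095


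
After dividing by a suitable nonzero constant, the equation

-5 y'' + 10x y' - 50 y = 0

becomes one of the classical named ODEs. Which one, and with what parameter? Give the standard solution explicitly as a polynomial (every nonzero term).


All three coefficients share the factor -5; dividing through by -5 gives  y'' - 2x y' + 10 y = 0.
This matches the Hermite equation y'' - 2x y' + 2n y = 0 with 2n = 10, so n = 5; the polynomial solution is H_5(x).
With y = sum_k a_k x^k, matching x^k gives (k+2)(k+1) a_{k+2} = 2(k - n) a_k = 2(k - 5) a_k. The right side vanishes at k = 5, so the series with the parity of 5 terminates at degree 5.
Standard normalization: leading coefficient of H_n is 2^n, so a_5 = 2^5 = 32. Work downward with a_k = (k+1)(k+2) a_{k+2} / (2(k - n)):
  a_3 = (4)(5)(32) / (2(3 - 5)) = 640/(-4) = -160
  a_1 = (2)(3)(-160) / (2(1 - 5)) = -960/(-8) = 120
Hence H_5(x) = 32 x^5 - 160 x^3 + 120 x.

H_5(x); series = 32 x^5 - 160 x^3 + 120 x


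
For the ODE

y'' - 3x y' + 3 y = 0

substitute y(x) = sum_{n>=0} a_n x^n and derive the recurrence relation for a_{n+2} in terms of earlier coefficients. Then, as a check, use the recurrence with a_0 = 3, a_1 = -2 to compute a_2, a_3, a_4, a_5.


Substitute y = sum_n a_n x^n.
y''(x) has coefficient (n+2)(n+1) a_{n+2} at x^n;
-3 x y'(x) has coefficient -3 n a_n at x^n (shift);
3 y(x) has coefficient 3 a_n at x^n.
Matching x^n: (n+2)(n+1) a_{n+2} + (-3n + 3) a_n = 0.
Thus a_{n+2} = (3n - 3) / ((n+1)(n+2)) * a_n.

Check with a_0 = 3, a_1 = -2 (apply the recurrence for n = 0, 1, 2, 3): a_0 = 3, a_1 = -2, a_2 = -9/2, a_3 = 0, a_4 = -9/8, a_5 = 0.

a_(n+2) = (3n - 3) / ((n+1)(n+2)) * a_n; check: a_0 = 3, a_1 = -2, a_2 = -9/2, a_3 = 0, a_4 = -9/8, a_5 = 0


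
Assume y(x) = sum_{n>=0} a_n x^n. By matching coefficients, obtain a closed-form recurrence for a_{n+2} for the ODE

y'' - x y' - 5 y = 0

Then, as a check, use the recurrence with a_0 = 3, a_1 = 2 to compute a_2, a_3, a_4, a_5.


Substitute y = sum_n a_n x^n.
y''(x) has coefficient (n+2)(n+1) a_{n+2} at x^n;
-x y'(x) has coefficient -n a_n at x^n (shift);
-5 y(x) has coefficient -5 a_n at x^n.
Matching x^n: (n+2)(n+1) a_{n+2} + (-n - 5) a_n = 0.
Thus a_{n+2} = (n + 5) / ((n+1)(n+2)) * a_n.

Check with a_0 = 3, a_1 = 2 (apply the recurrence for n = 0, 1, 2, 3): a_0 = 3, a_1 = 2, a_2 = 15/2, a_3 = 2, a_4 = 35/8, a_5 = 4/5.

a_(n+2) = (n + 5) / ((n+1)(n+2)) * a_n; check: a_0 = 3, a_1 = 2, a_2 = 15/2, a_3 = 2, a_4 = 35/8, a_5 = 4/5


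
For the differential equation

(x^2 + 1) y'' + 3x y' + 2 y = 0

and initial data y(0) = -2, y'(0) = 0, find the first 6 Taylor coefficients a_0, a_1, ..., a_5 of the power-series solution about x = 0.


Ansatz: y(x) = sum_{n>=0} a_n x^n, so y'(x) = sum_{n>=1} n a_n x^(n-1) and y''(x) = sum_{n>=2} n(n-1) a_n x^(n-2).
Substitute into P(x) y'' + Q(x) y' + R(x) y = 0 with P(x) = x^2 + 1, Q(x) = 3x, R(x) = 2, and match powers of x.
Initial conditions: a_0 = -2, a_1 = 0.
Setting the coefficient of each power of x to zero and solving order by order (substituting the coefficients already found):
  x^0: 2 a_2 + 2 a_0 = 0  ->  2 a_2 = -2 a_0 = 4  ->  a_2 = 2
  x^1: 6 a_3 + 5 a_1 = 0  ->  6 a_3 = -5 a_1 = 0  ->  a_3 = 0
  x^2: 12 a_4 + 10 a_2 = 0  ->  12 a_4 = -10 a_2 = -20  ->  a_4 = -5/3
  x^3: 20 a_5 + 17 a_3 = 0  ->  20 a_5 = -17 a_3 = 0  ->  a_5 = 0
Truncated series: y(x) = -2 + 2 x^2 - (5/3) x^4 + O(x^6).

a_0 = -2; a_1 = 0; a_2 = 2; a_3 = 0; a_4 = -5/3; a_5 = 0


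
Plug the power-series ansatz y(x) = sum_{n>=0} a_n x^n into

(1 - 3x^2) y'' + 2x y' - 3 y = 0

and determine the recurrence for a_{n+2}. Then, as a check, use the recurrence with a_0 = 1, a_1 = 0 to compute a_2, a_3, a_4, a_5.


Substitute y = sum_n a_n x^n.
(1 - 3 x^2) y'' contributes (n+2)(n+1) a_{n+2} - 3 n(n-1) a_n at x^n.
2 x y'(x) contributes 2 n a_n at x^n.
-3 y(x) contributes -3 a_n at x^n.
Matching x^n: (n+2)(n+1) a_{n+2} + (-3 n(n-1) + 2 n - 3) a_n = 0.
Thus a_{n+2} = (3 n(n-1) - 2 n + 3) / ((n+1)(n+2)) * a_n.

Check with a_0 = 1, a_1 = 0 (apply the recurrence for n = 0, 1, 2, 3): a_0 = 1, a_1 = 0, a_2 = 3/2, a_3 = 0, a_4 = 5/8, a_5 = 0.

a_(n+2) = (3 n(n-1) - 2 n + 3) / ((n+1)(n+2)) * a_n; check: a_0 = 1, a_1 = 0, a_2 = 3/2, a_3 = 0, a_4 = 5/8, a_5 = 0


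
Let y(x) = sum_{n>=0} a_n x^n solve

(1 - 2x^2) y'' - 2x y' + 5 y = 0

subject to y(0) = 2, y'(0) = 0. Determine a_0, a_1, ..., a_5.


Ansatz: y(x) = sum_{n>=0} a_n x^n, so y'(x) = sum_{n>=1} n a_n x^(n-1) and y''(x) = sum_{n>=2} n(n-1) a_n x^(n-2).
Substitute into P(x) y'' + Q(x) y' + R(x) y = 0 with P(x) = 1 - 2x^2, Q(x) = -2x, R(x) = 5, and match powers of x.
Initial conditions: a_0 = 2, a_1 = 0.
Setting the coefficient of each power of x to zero and solving order by order (substituting the coefficients already found):
  x^0: 2 a_2 + 5 a_0 = 0  ->  2 a_2 = -5 a_0 = -10  ->  a_2 = -5
  x^1: 6 a_3 + 3 a_1 = 0  ->  6 a_3 = -3 a_1 = 0  ->  a_3 = 0
  x^2: 12 a_4 - 3 a_2 = 0  ->  12 a_4 = 3 a_2 = -15  ->  a_4 = -5/4
  x^3: 20 a_5 - 13 a_3 = 0  ->  20 a_5 = 13 a_3 = 0  ->  a_5 = 0
Truncated series: y(x) = 2 - 5 x^2 - (5/4) x^4 + O(x^6).

a_0 = 2; a_1 = 0; a_2 = -5; a_3 = 0; a_4 = -5/4; a_5 = 0


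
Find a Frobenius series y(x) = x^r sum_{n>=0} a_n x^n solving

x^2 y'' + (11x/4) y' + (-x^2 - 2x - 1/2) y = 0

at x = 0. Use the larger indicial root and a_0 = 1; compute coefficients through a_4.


Write in Frobenius form y'' + (p(x)/x) y' + (q(x)/x^2) y = 0:
  p(x) = 11/4,  q(x) = -x^2 - 2x - 1/2.
Indicial equation: r(r-1) + (11/4) r + (-1/2) = 0 -> roots r_1 = 1/4, r_2 = -2.
Take r = r_1 = 1/4. Let y(x) = x^r sum_{n>=0} a_n x^n with a_0 = 1.
Substitute y = x^r sum a_n x^n and match x^{r+n}. The recurrence is
  D(n) a_n - 2 a_{n-1} - 1 a_{n-2} = 0,  where D(n) = (r+n)(r+n-1) + (11/4)(r+n) + (-1/2).
  a_n = [2 a_{n-1} + 1 a_{n-2}] / D(n).
Since the indicial polynomial factors as (r - r_1)(r - r_2), D(n) = (r_1 + n - r_1)(r_1 + n - r_2) = n(n + 9/4).
Evaluating step by step (a_0 = 1):
  n = 1: D(1) = 1(1 + 9/4) = 13/4; numerator = 2(1) = 2; a_1 = (2)/(13/4) = 8/13
  n = 2: D(2) = 2(2 + 9/4) = 17/2; numerator = 2(8/13) + 1(1) = 29/13; a_2 = (29/13)/(17/2) = 58/221
  n = 3: D(3) = 3(3 + 9/4) = 63/4; numerator = 2(58/221) + 1(8/13) = 252/221; a_3 = (252/221)/(63/4) = 16/221
  n = 4: D(4) = 4(4 + 9/4) = 25; numerator = 2(16/221) + 1(58/221) = 90/221; a_4 = (90/221)/(25) = 18/1105

r = 1/4; a_0 = 1; a_1 = 8/13; a_2 = 58/221; a_3 = 16/221; a_4 = 18/1105


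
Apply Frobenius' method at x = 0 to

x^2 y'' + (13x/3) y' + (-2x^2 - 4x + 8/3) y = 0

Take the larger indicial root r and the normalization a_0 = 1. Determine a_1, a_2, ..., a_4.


Write in Frobenius form y'' + (p(x)/x) y' + (q(x)/x^2) y = 0:
  p(x) = 13/3,  q(x) = -2x^2 - 4x + 8/3.
Indicial equation: r(r-1) + (13/3) r + (8/3) = 0 -> roots r_1 = -4/3, r_2 = -2.
Take r = r_1 = -4/3. Let y(x) = x^r sum_{n>=0} a_n x^n with a_0 = 1.
Substitute y = x^r sum a_n x^n and match x^{r+n}. The recurrence is
  D(n) a_n - 4 a_{n-1} - 2 a_{n-2} = 0,  where D(n) = (r+n)(r+n-1) + (13/3)(r+n) + (8/3).
  a_n = [4 a_{n-1} + 2 a_{n-2}] / D(n).
Since the indicial polynomial factors as (r - r_1)(r - r_2), D(n) = (r_1 + n - r_1)(r_1 + n - r_2) = n(n + 2/3).
Evaluating step by step (a_0 = 1):
  n = 1: D(1) = 1(1 + 2/3) = 5/3; numerator = 4(1) = 4; a_1 = (4)/(5/3) = 12/5
  n = 2: D(2) = 2(2 + 2/3) = 16/3; numerator = 4(12/5) + 2(1) = 58/5; a_2 = (58/5)/(16/3) = 87/40
  n = 3: D(3) = 3(3 + 2/3) = 11; numerator = 4(87/40) + 2(12/5) = 27/2; a_3 = (27/2)/(11) = 27/22
  n = 4: D(4) = 4(4 + 2/3) = 56/3; numerator = 4(27/22) + 2(87/40) = 2037/220; a_4 = (2037/220)/(56/3) = 873/1760

r = -4/3; a_0 = 1; a_1 = 12/5; a_2 = 87/40; a_3 = 27/22; a_4 = 873/1760


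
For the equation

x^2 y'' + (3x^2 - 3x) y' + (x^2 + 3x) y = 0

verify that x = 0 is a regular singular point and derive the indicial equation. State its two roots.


Divide by x^2 to reach normal form y'' + P_1(x) y' + P_2(x) y = 0 with P_1(x) = 3 - 3/x and P_2(x) = 1 + 3/x.
x = 0 is a singular point because the y'-coefficient 3 - 3/x has a pole at x = 0 and the y-coefficient 1 + 3/x has a pole at x = 0.
It is a regular singular point because x P_1(x) = p(x) = 3x - 3 and x^2 P_2(x) = q(x) = x^2 + 3x are polynomials, hence analytic at x = 0.
p(0) = -3,  q(0) = 0.
Indicial equation: r(r-1) + p(0) r + q(0) = 0, i.e. r^2 + (p(0) - 1) r + q(0) = 0, i.e. r^2 - 4 r = 0.
Discriminant: (-4)^2 - 4(0) = 16, so r = (4 ± 4)/2.
Solving: r_1 = 4, r_2 = 0.

indicial: r^2 - 4 r = 0; roots r_1 = 4, r_2 = 0


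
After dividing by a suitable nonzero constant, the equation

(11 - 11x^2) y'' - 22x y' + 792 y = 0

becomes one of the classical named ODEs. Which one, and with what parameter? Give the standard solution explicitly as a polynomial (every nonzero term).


All three coefficients share the factor 11; dividing through by 11 gives  (1 - x^2) y'' - 2x y' + 72 y = 0.
This matches the Legendre equation (1 - x^2) y'' - 2x y' + n(n+1) y = 0 (note the -2x y' term) with n(n+1) = 72, so n = 8; the polynomial solution is P_8(x).
With y = sum_k a_k x^k, matching x^k gives (k+2)(k+1) a_{k+2} = [k(k+1) - n(n+1)] a_k = (k - 8)(k + 9) a_k. The right side vanishes at k = 8, so the series with the parity of 8 terminates at degree 8.
Standard normalization (P_n(1) = 1): leading coefficient (2n)!/(2^n (n!)^2) = 20922789888000/(256*1625702400) = 6435/128, so a_8 = 6435/128. Work downward with a_k = (k+1)(k+2) a_{k+2} / ((k - 8)(k + 9)):
  a_6 = (7)(8)(6435/128) / ((6 - 8)(6 + 9)) = (45045/16)/(-30) = -3003/32
  a_4 = (5)(6)(-3003/32) / ((4 - 8)(4 + 9)) = (-45045/16)/(-52) = 3465/64
  a_2 = (3)(4)(3465/64) / ((2 - 8)(2 + 9)) = (10395/16)/(-66) = -315/32
  a_0 = (1)(2)(-315/32) / ((0 - 8)(0 + 9)) = (-315/16)/(-72) = 35/128
Hence P_8(x) = 6435 x^8/128 - 3003 x^6/32 + 3465 x^4/64 - 315 x^2/32 + 35/128.

P_8(x); series = 6435 x^8/128 - 3003 x^6/32 + 3465 x^4/64 - 315 x^2/32 + 35/128


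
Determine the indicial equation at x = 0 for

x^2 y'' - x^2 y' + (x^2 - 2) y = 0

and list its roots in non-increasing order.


Divide by x^2 to reach normal form y'' + P_1(x) y' + P_2(x) y = 0 with P_1(x) = -1 and P_2(x) = 1 - 2/x^2.
x = 0 is a singular point because the y-coefficient 1 - 2/x^2 has a pole at x = 0.
It is a regular singular point because x P_1(x) = p(x) = -x and x^2 P_2(x) = q(x) = x^2 - 2 are polynomials, hence analytic at x = 0.
p(0) = 0,  q(0) = -2.
Indicial equation: r(r-1) + p(0) r + q(0) = 0, i.e. r^2 + (p(0) - 1) r + q(0) = 0, i.e. r^2 - 1 r - 2 = 0.
Discriminant: (-1)^2 - 4(-2) = 9, so r = (1 ± 3)/2.
Solving: r_1 = 2, r_2 = -1.

indicial: r^2 - 1 r - 2 = 0; roots r_1 = 2, r_2 = -1


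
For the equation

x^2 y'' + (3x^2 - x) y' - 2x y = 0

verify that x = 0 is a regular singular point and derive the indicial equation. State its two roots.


Divide by x^2 to reach normal form y'' + P_1(x) y' + P_2(x) y = 0 with P_1(x) = 3 - 1/x and P_2(x) = -2/x.
x = 0 is a singular point because the y'-coefficient 3 - 1/x has a pole at x = 0 and the y-coefficient -2/x has a pole at x = 0.
It is a regular singular point because x P_1(x) = p(x) = 3x - 1 and x^2 P_2(x) = q(x) = -2x are polynomials, hence analytic at x = 0.
p(0) = -1,  q(0) = 0.
Indicial equation: r(r-1) + p(0) r + q(0) = 0, i.e. r^2 + (p(0) - 1) r + q(0) = 0, i.e. r^2 - 2 r = 0.
Discriminant: (-2)^2 - 4(0) = 4, so r = (2 ± 2)/2.
Solving: r_1 = 2, r_2 = 0.

indicial: r^2 - 2 r = 0; roots r_1 = 2, r_2 = 0


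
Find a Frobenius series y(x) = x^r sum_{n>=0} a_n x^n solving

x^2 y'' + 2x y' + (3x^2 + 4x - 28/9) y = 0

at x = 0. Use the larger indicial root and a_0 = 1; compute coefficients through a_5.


Write in Frobenius form y'' + (p(x)/x) y' + (q(x)/x^2) y = 0:
  p(x) = 2,  q(x) = 3x^2 + 4x - 28/9.
Indicial equation: r(r-1) + (2) r + (-28/9) = 0 -> roots r_1 = 4/3, r_2 = -7/3.
Take r = r_1 = 4/3. Let y(x) = x^r sum_{n>=0} a_n x^n with a_0 = 1.
Substitute y = x^r sum a_n x^n and match x^{r+n}. The recurrence is
  D(n) a_n + 4 a_{n-1} + 3 a_{n-2} = 0,  where D(n) = (r+n)(r+n-1) + (2)(r+n) + (-28/9).
  a_n = [-4 a_{n-1} - 3 a_{n-2}] / D(n).
Since the indicial polynomial factors as (r - r_1)(r - r_2), D(n) = (r_1 + n - r_1)(r_1 + n - r_2) = n(n + 11/3).
Evaluating step by step (a_0 = 1):
  n = 1: D(1) = 1(1 + 11/3) = 14/3; numerator = -4(1) = -4; a_1 = (-4)/(14/3) = -6/7
  n = 2: D(2) = 2(2 + 11/3) = 34/3; numerator = -4(-6/7) - 3(1) = 3/7; a_2 = (3/7)/(34/3) = 9/238
  n = 3: D(3) = 3(3 + 11/3) = 20; numerator = -4(9/238) - 3(-6/7) = 288/119; a_3 = (288/119)/(20) = 72/595
  n = 4: D(4) = 4(4 + 11/3) = 92/3; numerator = -4(72/595) - 3(9/238) = -711/1190; a_4 = (-711/1190)/(92/3) = -2133/109480
  n = 5: D(5) = 5(5 + 11/3) = 130/3; numerator = -4(-2133/109480) - 3(72/595) = -459/1610; a_5 = (-459/1610)/(130/3) = -1377/209300

r = 4/3; a_0 = 1; a_1 = -6/7; a_2 = 9/238; a_3 = 72/595; a_4 = -2133/109480; a_5 = -1377/209300


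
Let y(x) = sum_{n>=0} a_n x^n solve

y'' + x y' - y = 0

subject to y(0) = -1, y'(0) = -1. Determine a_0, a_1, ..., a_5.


Ansatz: y(x) = sum_{n>=0} a_n x^n, so y'(x) = sum_{n>=1} n a_n x^(n-1) and y''(x) = sum_{n>=2} n(n-1) a_n x^(n-2).
Substitute into P(x) y'' + Q(x) y' + R(x) y = 0 with P(x) = 1, Q(x) = x, R(x) = -1, and match powers of x.
Initial conditions: a_0 = -1, a_1 = -1.
Setting the coefficient of each power of x to zero and solving order by order (substituting the coefficients already found):
  x^0: 2 a_2 - a_0 = 0  ->  2 a_2 = a_0 = -1  ->  a_2 = -1/2
  x^1: 6 a_3 = 0  ->  a_3 = 0
  x^2: 12 a_4 + a_2 = 0  ->  12 a_4 = -a_2 = 1/2  ->  a_4 = 1/24
  x^3: 20 a_5 + 2 a_3 = 0  ->  20 a_5 = -2 a_3 = 0  ->  a_5 = 0
Truncated series: y(x) = -1 - x - (1/2) x^2 + (1/24) x^4 + O(x^6).

a_0 = -1; a_1 = -1; a_2 = -1/2; a_3 = 0; a_4 = 1/24; a_5 = 0


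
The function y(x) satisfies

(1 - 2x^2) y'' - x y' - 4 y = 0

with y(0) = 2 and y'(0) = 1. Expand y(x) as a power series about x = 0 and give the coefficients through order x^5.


Ansatz: y(x) = sum_{n>=0} a_n x^n, so y'(x) = sum_{n>=1} n a_n x^(n-1) and y''(x) = sum_{n>=2} n(n-1) a_n x^(n-2).
Substitute into P(x) y'' + Q(x) y' + R(x) y = 0 with P(x) = 1 - 2x^2, Q(x) = -x, R(x) = -4, and match powers of x.
Initial conditions: a_0 = 2, a_1 = 1.
Setting the coefficient of each power of x to zero and solving order by order (substituting the coefficients already found):
  x^0: 2 a_2 - 4 a_0 = 0  ->  2 a_2 = 4 a_0 = 8  ->  a_2 = 4
  x^1: 6 a_3 - 5 a_1 = 0  ->  6 a_3 = 5 a_1 = 5  ->  a_3 = 5/6
  x^2: 12 a_4 - 10 a_2 = 0  ->  12 a_4 = 10 a_2 = 40  ->  a_4 = 10/3
  x^3: 20 a_5 - 19 a_3 = 0  ->  20 a_5 = 19 a_3 = 95/6  ->  a_5 = 19/24
Truncated series: y(x) = 2 + x + 4 x^2 + (5/6) x^3 + (10/3) x^4 + (19/24) x^5 + O(x^6).

a_0 = 2; a_1 = 1; a_2 = 4; a_3 = 5/6; a_4 = 10/3; a_5 = 19/24


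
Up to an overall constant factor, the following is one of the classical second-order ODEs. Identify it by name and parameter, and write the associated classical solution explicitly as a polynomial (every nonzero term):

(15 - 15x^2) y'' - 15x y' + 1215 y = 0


All three coefficients share the factor 15; dividing through by 15 gives  (1 - x^2) y'' - x y' + 81 y = 0.
This matches the Chebyshev equation (1 - x^2) y'' - x y' + n^2 y = 0 (note the -x y' term, not -2x y') with n^2 = 81, so n = 9; the polynomial solution is T_9(x).
With y = sum_k a_k x^k, matching x^k gives (k+2)(k+1) a_{k+2} = (k^2 - n^2) a_k = (k - 9)(k + 9) a_k. The right side vanishes at k = 9, so the series with the parity of 9 terminates at degree 9.
Standard normalization: leading coefficient of T_n is 2^(n-1), so a_9 = 2^8 = 256. Work downward with a_k = (k+1)(k+2) a_{k+2} / ((k - 9)(k + 9)):
  a_7 = (8)(9)(256) / ((7 - 9)(7 + 9)) = 18432/(-32) = -576
  a_5 = (6)(7)(-576) / ((5 - 9)(5 + 9)) = -24192/(-56) = 432
  a_3 = (4)(5)(432) / ((3 - 9)(3 + 9)) = 8640/(-72) = -120
  a_1 = (2)(3)(-120) / ((1 - 9)(1 + 9)) = -720/(-80) = 9
Hence T_9(x) = 256 x^9 - 576 x^7 + 432 x^5 - 120 x^3 + 9 x.

T_9(x); series = 256 x^9 - 576 x^7 + 432 x^5 - 120 x^3 + 9 x


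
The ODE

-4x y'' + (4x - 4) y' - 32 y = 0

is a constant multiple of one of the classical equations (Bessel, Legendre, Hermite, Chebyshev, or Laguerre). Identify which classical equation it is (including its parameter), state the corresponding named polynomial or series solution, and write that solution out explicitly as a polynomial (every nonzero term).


All three coefficients share the factor -4; dividing through by -4 gives  x y'' + (1 - x) y' + 8 y = 0.
This matches the Laguerre equation x y'' + (1 - x) y' + n y = 0 with n = 8; the polynomial solution is L_8(x).
With y = sum_k a_k x^k, matching x^k gives (k+1)k a_{k+1} + (k+1) a_{k+1} - k a_k + n a_k = 0, i.e. (k+1)^2 a_{k+1} = (k - n) a_k = (k - 8) a_k. The right side vanishes at k = 8, so the series terminates at degree 8.
Standard normalization L_n(0) = 1 gives a_0 = 1. Work upward with a_{k+1} = (k - 8) a_k / (k+1)^2:
  a_1 = (0 - 8)(1) / 1^2 = -8/1 = -8
  a_2 = (1 - 8)(-8) / 2^2 = 56/4 = 14
  a_3 = (2 - 8)(14) / 3^2 = -84/9 = -28/3
  a_4 = (3 - 8)(-28/3) / 4^2 = (140/3)/16 = 35/12
  a_5 = (4 - 8)(35/12) / 5^2 = (-35/3)/25 = -7/15
  a_6 = (5 - 8)(-7/15) / 6^2 = (7/5)/36 = 7/180
  a_7 = (6 - 8)(7/180) / 7^2 = (-7/90)/49 = -1/630
  a_8 = (7 - 8)(-1/630) / 8^2 = (1/630)/64 = 1/40320
Hence L_8(x) = x^8/40320 - x^7/630 + 7 x^6/180 - 7 x^5/15 + 35 x^4/12 - 28 x^3/3 + 14 x^2 - 8 x + 1.

L_8(x); series = x^8/40320 - x^7/630 + 7 x^6/180 - 7 x^5/15 + 35 x^4/12 - 28 x^3/3 + 14 x^2 - 8 x + 1


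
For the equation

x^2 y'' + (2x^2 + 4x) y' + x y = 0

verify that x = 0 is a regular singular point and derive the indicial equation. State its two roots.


Divide by x^2 to reach normal form y'' + P_1(x) y' + P_2(x) y = 0 with P_1(x) = 2 + 4/x and P_2(x) = 1/x.
x = 0 is a singular point because the y'-coefficient 2 + 4/x has a pole at x = 0 and the y-coefficient 1/x has a pole at x = 0.
It is a regular singular point because x P_1(x) = p(x) = 2x + 4 and x^2 P_2(x) = q(x) = x are polynomials, hence analytic at x = 0.
p(0) = 4,  q(0) = 0.
Indicial equation: r(r-1) + p(0) r + q(0) = 0, i.e. r^2 + (p(0) - 1) r + q(0) = 0, i.e. r^2 + 3 r = 0.
Discriminant: (3)^2 - 4(0) = 9, so r = (-3 ± 3)/2.
Solving: r_1 = 0, r_2 = -3.

indicial: r^2 + 3 r = 0; roots r_1 = 0, r_2 = -3


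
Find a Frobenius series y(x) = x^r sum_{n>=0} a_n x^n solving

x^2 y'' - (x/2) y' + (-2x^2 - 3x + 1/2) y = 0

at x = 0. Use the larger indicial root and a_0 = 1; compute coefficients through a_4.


Write in Frobenius form y'' + (p(x)/x) y' + (q(x)/x^2) y = 0:
  p(x) = -1/2,  q(x) = -2x^2 - 3x + 1/2.
Indicial equation: r(r-1) + (-1/2) r + (1/2) = 0 -> roots r_1 = 1, r_2 = 1/2.
Take r = r_1 = 1. Let y(x) = x^r sum_{n>=0} a_n x^n with a_0 = 1.
Substitute y = x^r sum a_n x^n and match x^{r+n}. The recurrence is
  D(n) a_n - 3 a_{n-1} - 2 a_{n-2} = 0,  where D(n) = (r+n)(r+n-1) + (-1/2)(r+n) + (1/2).
  a_n = [3 a_{n-1} + 2 a_{n-2}] / D(n).
Since the indicial polynomial factors as (r - r_1)(r - r_2), D(n) = (r_1 + n - r_1)(r_1 + n - r_2) = n(n + 1/2).
Evaluating step by step (a_0 = 1):
  n = 1: D(1) = 1(1 + 1/2) = 3/2; numerator = 3(1) = 3; a_1 = (3)/(3/2) = 2
  n = 2: D(2) = 2(2 + 1/2) = 5; numerator = 3(2) + 2(1) = 8; a_2 = (8)/(5) = 8/5
  n = 3: D(3) = 3(3 + 1/2) = 21/2; numerator = 3(8/5) + 2(2) = 44/5; a_3 = (44/5)/(21/2) = 88/105
  n = 4: D(4) = 4(4 + 1/2) = 18; numerator = 3(88/105) + 2(8/5) = 40/7; a_4 = (40/7)/(18) = 20/63

r = 1; a_0 = 1; a_1 = 2; a_2 = 8/5; a_3 = 88/105; a_4 = 20/63


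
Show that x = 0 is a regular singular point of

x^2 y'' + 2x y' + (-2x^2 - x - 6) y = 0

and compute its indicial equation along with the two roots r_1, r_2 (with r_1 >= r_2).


Divide by x^2 to reach normal form y'' + P_1(x) y' + P_2(x) y = 0 with P_1(x) = 2/x and P_2(x) = -2 - 1/x - 6/x^2.
x = 0 is a singular point because the y'-coefficient 2/x has a pole at x = 0 and the y-coefficient -2 - 1/x - 6/x^2 has a pole at x = 0.
It is a regular singular point because x P_1(x) = p(x) = 2 and x^2 P_2(x) = q(x) = -2x^2 - x - 6 are polynomials, hence analytic at x = 0.
p(0) = 2,  q(0) = -6.
Indicial equation: r(r-1) + p(0) r + q(0) = 0, i.e. r^2 + (p(0) - 1) r + q(0) = 0, i.e. r^2 + 1 r - 6 = 0.
Discriminant: (1)^2 - 4(-6) = 25, so r = (-1 ± 5)/2.
Solving: r_1 = 2, r_2 = -3.

indicial: r^2 + 1 r - 6 = 0; roots r_1 = 2, r_2 = -3
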